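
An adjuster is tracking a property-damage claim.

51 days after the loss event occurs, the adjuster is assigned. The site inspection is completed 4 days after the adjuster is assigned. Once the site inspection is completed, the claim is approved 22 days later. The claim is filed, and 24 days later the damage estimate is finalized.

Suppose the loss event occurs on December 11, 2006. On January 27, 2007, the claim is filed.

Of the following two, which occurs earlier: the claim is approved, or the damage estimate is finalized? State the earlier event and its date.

The loss event occurs: Dec 11, 2006.
The adjuster is assigned: Dec 11, 2006 + 51 days = Jan 31, 2007.
The site inspection is completed: Jan 31, 2007 + 4 days = Feb 4, 2007.
The claim is approved: Feb 4, 2007 + 22 days = Feb 26, 2007.
The claim is filed: Jan 27, 2007.
The damage estimate is finalized: Jan 27, 2007 + 24 days = Feb 20, 2007.
Comparing: the claim is approved on Feb 26, 2007 vs the damage estimate is finalized on Feb 20, 2007. Earlier: the damage estimate is finalized.

The damage estimate is finalized — February 20, 2007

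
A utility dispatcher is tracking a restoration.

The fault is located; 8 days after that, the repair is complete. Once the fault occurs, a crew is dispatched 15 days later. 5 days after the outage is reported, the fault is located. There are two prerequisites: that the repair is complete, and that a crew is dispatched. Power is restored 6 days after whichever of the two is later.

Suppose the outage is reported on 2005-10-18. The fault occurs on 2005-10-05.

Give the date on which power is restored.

2005-11-06

The outage is reported: Oct 18, 2005.
The fault is located: Oct 18, 2005 + 5 days = Oct 23, 2005.
The repair is complete: Oct 23, 2005 + 8 days = Oct 31, 2005.
The fault occurs: Oct 5, 2005.
A crew is dispatched: Oct 5, 2005 + 15 days = Oct 20, 2005.
Both prerequisites met — the repair is complete (Oct 31, 2005), a crew is dispatched (Oct 20, 2005); the later is Oct 31, 2005.
Power is restored: Oct 31, 2005 + 6 days = Nov 6, 2005.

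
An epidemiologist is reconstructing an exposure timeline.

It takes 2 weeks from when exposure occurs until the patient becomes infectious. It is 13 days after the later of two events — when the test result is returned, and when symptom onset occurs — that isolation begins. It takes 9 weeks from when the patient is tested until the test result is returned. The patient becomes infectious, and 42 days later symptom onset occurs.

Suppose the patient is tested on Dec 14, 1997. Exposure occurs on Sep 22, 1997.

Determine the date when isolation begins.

The patient is tested: Dec 14, 1997.
The test result is returned: Dec 14, 1997 + 9 weeks = Feb 15, 1998.
Exposure occurs: Sep 22, 1997.
The patient becomes infectious: Sep 22, 1997 + 2 weeks = Oct 6, 1997.
Symptom onset occurs: Oct 6, 1997 + 42 days = Nov 17, 1997.
Both prerequisites met — the test result is returned (Feb 15, 1998), symptom onset occurs (Nov 17, 1997); the later is Feb 15, 1998.
Isolation begins: Feb 15, 1998 + 13 days = Feb 28, 1998.

Feb 28, 1998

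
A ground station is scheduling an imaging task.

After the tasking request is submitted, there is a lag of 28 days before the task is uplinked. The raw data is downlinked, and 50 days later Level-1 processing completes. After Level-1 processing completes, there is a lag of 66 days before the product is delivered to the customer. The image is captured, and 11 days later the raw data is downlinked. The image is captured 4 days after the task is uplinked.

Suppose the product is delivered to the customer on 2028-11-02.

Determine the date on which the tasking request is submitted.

2028-05-27

The product is delivered to the customer: Nov 2, 2028.
Level-1 processing completes: Nov 2, 2028 − 66 days = Aug 28, 2028.
The raw data is downlinked: Aug 28, 2028 − 50 days = Jul 9, 2028.
The image is captured: Jul 9, 2028 − 11 days = Jun 28, 2028.
The task is uplinked: Jun 28, 2028 − 4 days = Jun 24, 2028.
The tasking request is submitted: Jun 24, 2028 − 28 days = May 27, 2028.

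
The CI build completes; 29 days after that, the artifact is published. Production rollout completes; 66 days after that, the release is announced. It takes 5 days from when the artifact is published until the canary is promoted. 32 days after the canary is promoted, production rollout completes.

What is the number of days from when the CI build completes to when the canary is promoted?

34 days

Causal path: the CI build completes → the artifact is published → the canary is promoted.
Total delay along the path: 29 + 5 = 34 days.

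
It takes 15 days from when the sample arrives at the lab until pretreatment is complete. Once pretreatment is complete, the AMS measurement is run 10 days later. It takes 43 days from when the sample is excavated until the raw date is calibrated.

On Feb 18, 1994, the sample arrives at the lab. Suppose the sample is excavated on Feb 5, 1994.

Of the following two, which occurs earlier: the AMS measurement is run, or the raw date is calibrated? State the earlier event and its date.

The AMS measurement is run — Mar 15, 1994

The sample arrives at the lab: Feb 18, 1994.
Pretreatment is complete: Feb 18, 1994 + 15 days = Mar 5, 1994.
The AMS measurement is run: Mar 5, 1994 + 10 days = Mar 15, 1994.
The sample is excavated: Feb 5, 1994.
The raw date is calibrated: Feb 5, 1994 + 43 days = Mar 20, 1994.
Comparing: the AMS measurement is run on Mar 15, 1994 vs the raw date is calibrated on Mar 20, 1994. Earlier: the AMS measurement is run.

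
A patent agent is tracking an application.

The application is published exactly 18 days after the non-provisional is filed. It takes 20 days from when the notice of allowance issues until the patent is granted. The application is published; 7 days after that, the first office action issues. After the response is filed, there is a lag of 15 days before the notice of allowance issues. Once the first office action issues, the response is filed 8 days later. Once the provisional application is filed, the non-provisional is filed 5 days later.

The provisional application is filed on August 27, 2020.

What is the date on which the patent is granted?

The provisional application is filed: Aug 27, 2020.
The non-provisional is filed: Aug 27, 2020 + 5 days = Sep 1, 2020.
The application is published: Sep 1, 2020 + 18 days = Sep 19, 2020.
The first office action issues: Sep 19, 2020 + 7 days = Sep 26, 2020.
The response is filed: Sep 26, 2020 + 8 days = Oct 4, 2020.
The notice of allowance issues: Oct 4, 2020 + 15 days = Oct 19, 2020.
The patent is granted: Oct 19, 2020 + 20 days = Nov 8, 2020.

November 8, 2020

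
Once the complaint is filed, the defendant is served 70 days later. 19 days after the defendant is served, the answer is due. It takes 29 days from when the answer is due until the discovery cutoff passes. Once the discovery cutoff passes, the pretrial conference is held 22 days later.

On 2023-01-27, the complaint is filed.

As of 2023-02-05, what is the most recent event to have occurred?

The complaint is filed

The complaint is filed: Jan 27, 2023.
The defendant is served: Jan 27, 2023 + 70 days = Apr 7, 2023.
The answer is due: Apr 7, 2023 + 19 days = Apr 26, 2023.
The discovery cutoff passes: Apr 26, 2023 + 29 days = May 25, 2023.
The pretrial conference is held: May 25, 2023 + 22 days = Jun 16, 2023.
Feb 5, 2023 falls between when the complaint is filed (Jan 27, 2023) and when the defendant is served (Apr 7, 2023).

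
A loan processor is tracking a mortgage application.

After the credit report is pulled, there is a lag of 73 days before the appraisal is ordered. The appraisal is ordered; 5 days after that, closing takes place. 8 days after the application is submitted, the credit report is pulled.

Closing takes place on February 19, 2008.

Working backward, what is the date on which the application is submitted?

Closing takes place: Feb 19, 2008.
The appraisal is ordered: Feb 19, 2008 − 5 days = Feb 14, 2008.
The credit report is pulled: Feb 14, 2008 − 73 days = Dec 3, 2007.
The application is submitted: Dec 3, 2007 − 8 days = Nov 25, 2007.

November 25, 2007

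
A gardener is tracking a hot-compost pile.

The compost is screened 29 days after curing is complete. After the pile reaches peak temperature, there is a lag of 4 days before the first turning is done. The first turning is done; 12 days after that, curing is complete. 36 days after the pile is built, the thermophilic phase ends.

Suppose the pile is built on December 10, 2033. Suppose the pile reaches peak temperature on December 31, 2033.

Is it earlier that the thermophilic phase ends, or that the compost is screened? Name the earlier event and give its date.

The pile is built: Dec 10, 2033.
The thermophilic phase ends: Dec 10, 2033 + 36 days = Jan 15, 2034.
The pile reaches peak temperature: Dec 31, 2033.
The first turning is done: Dec 31, 2033 + 4 days = Jan 4, 2034.
Curing is complete: Jan 4, 2034 + 12 days = Jan 16, 2034.
The compost is screened: Jan 16, 2034 + 29 days = Feb 14, 2034.
Comparing: the thermophilic phase ends on Jan 15, 2034 vs the compost is screened on Feb 14, 2034. Earlier: the thermophilic phase ends.

The thermophilic phase ends — January 15, 2034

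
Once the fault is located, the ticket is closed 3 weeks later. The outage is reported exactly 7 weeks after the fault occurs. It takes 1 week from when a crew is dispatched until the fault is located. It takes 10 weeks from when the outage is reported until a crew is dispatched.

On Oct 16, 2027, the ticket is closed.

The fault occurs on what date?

May 22, 2027

The ticket is closed: Oct 16, 2027.
The fault is located: Oct 16, 2027 − 3 weeks = Sep 25, 2027.
A crew is dispatched: Sep 25, 2027 − 1 week = Sep 18, 2027.
The outage is reported: Sep 18, 2027 − 10 weeks = Jul 10, 2027.
The fault occurs: Jul 10, 2027 − 7 weeks = May 22, 2027.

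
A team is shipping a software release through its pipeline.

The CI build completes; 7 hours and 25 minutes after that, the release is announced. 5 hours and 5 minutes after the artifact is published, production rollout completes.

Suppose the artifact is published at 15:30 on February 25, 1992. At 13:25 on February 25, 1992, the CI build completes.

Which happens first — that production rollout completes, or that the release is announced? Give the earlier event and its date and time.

The artifact is published: 15:30 Feb 25, 1992.
Production rollout completes: 15:30 Feb 25, 1992 + 5h05m = 20:35 Feb 25, 1992.
The CI build completes: 13:25 Feb 25, 1992.
The release is announced: 13:25 Feb 25, 1992 + 7h25m = 20:50 Feb 25, 1992.
Comparing: production rollout completes at 20:35 Feb 25, 1992 vs the release is announced at 20:50 Feb 25, 1992. Earlier: production rollout completes.

Production rollout completes — 20:35 on February 25, 1992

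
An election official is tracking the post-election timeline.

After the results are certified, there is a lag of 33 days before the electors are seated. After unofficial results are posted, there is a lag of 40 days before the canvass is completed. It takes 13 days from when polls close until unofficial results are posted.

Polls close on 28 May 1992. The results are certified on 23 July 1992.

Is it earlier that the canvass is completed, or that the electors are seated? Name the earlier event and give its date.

Polls close: May 28, 1992.
Unofficial results are posted: May 28, 1992 + 13 days = Jun 10, 1992.
The canvass is completed: Jun 10, 1992 + 40 days = Jul 20, 1992.
The results are certified: Jul 23, 1992.
The electors are seated: Jul 23, 1992 + 33 days = Aug 25, 1992.
Comparing: the canvass is completed on Jul 20, 1992 vs the electors are seated on Aug 25, 1992. Earlier: the canvass is completed.

The canvass is completed — 20 July 1992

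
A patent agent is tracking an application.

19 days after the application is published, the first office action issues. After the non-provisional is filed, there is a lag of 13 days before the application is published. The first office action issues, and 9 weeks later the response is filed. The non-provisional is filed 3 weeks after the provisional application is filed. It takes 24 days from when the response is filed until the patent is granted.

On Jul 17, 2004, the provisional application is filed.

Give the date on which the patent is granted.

The provisional application is filed: Jul 17, 2004.
The non-provisional is filed: Jul 17, 2004 + 3 weeks = Aug 7, 2004.
The application is published: Aug 7, 2004 + 13 days = Aug 20, 2004.
The first office action issues: Aug 20, 2004 + 19 days = Sep 8, 2004.
The response is filed: Sep 8, 2004 + 9 weeks = Nov 10, 2004.
The patent is granted: Nov 10, 2004 + 24 days = Dec 4, 2004.

Dec 4, 2004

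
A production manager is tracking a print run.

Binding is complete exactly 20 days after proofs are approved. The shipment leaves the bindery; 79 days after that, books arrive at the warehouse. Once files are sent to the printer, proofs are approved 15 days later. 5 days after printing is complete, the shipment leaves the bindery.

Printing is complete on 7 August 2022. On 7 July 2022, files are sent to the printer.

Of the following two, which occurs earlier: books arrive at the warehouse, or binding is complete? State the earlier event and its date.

Binding is complete — 11 August 2022

Printing is complete: Aug 7, 2022.
The shipment leaves the bindery: Aug 7, 2022 + 5 days = Aug 12, 2022.
Books arrive at the warehouse: Aug 12, 2022 + 79 days = Oct 30, 2022.
Files are sent to the printer: Jul 7, 2022.
Proofs are approved: Jul 7, 2022 + 15 days = Jul 22, 2022.
Binding is complete: Jul 22, 2022 + 20 days = Aug 11, 2022.
Comparing: books arrive at the warehouse on Oct 30, 2022 vs binding is complete on Aug 11, 2022. Earlier: binding is complete.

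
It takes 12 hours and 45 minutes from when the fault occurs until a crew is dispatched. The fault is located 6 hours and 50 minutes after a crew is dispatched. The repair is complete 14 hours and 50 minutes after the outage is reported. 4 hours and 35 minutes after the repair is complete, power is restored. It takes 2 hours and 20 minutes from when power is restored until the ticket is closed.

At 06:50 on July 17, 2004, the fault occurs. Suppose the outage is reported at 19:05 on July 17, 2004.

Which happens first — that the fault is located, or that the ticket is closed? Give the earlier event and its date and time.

The fault is located — 02:25 on July 18, 2004

The fault occurs: 06:50 Jul 17, 2004.
A crew is dispatched: 06:50 Jul 17, 2004 + 12h45m = 19:35 Jul 17, 2004.
The fault is located: 19:35 Jul 17, 2004 + 6h50m = 02:25 Jul 18, 2004.
The outage is reported: 19:05 Jul 17, 2004.
The repair is complete: 19:05 Jul 17, 2004 + 14h50m = 09:55 Jul 18, 2004.
Power is restored: 09:55 Jul 18, 2004 + 4h35m = 14:30 Jul 18, 2004.
The ticket is closed: 14:30 Jul 18, 2004 + 2h20m = 16:50 Jul 18, 2004.
Comparing: the fault is located at 02:25 Jul 18, 2004 vs the ticket is closed at 16:50 Jul 18, 2004. Earlier: the fault is located.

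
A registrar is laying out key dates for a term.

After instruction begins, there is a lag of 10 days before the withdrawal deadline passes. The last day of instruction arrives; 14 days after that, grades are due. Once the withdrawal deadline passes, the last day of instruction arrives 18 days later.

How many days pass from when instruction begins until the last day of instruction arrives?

Causal path: instruction begins → the withdrawal deadline passes → the last day of instruction arrives.
Total delay along the path: 10 + 18 = 28 days.

28 days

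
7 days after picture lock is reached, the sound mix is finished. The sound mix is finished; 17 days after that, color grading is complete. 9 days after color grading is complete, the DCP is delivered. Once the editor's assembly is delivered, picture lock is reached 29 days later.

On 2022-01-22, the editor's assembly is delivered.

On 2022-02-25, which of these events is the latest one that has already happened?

Picture lock is reached

The editor's assembly is delivered: Jan 22, 2022.
Picture lock is reached: Jan 22, 2022 + 29 days = Feb 20, 2022.
The sound mix is finished: Feb 20, 2022 + 7 days = Feb 27, 2022.
Color grading is complete: Feb 27, 2022 + 17 days = Mar 16, 2022.
The DCP is delivered: Mar 16, 2022 + 9 days = Mar 25, 2022.
Feb 25, 2022 falls between when picture lock is reached (Feb 20, 2022) and when the sound mix is finished (Feb 27, 2022).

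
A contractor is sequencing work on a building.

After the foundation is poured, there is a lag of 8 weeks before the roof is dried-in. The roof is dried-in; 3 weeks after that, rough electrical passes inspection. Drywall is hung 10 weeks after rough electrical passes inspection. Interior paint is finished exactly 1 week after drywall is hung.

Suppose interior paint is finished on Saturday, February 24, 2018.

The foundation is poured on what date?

Saturday, September 23, 2017

Interior paint is finished: Feb 24, 2018.
Drywall is hung: Feb 24, 2018 − 1 week = Feb 17, 2018.
Rough electrical passes inspection: Feb 17, 2018 − 10 weeks = Dec 9, 2017.
The roof is dried-in: Dec 9, 2017 − 3 weeks = Nov 18, 2017.
The foundation is poured: Nov 18, 2017 − 8 weeks = Sep 23, 2017.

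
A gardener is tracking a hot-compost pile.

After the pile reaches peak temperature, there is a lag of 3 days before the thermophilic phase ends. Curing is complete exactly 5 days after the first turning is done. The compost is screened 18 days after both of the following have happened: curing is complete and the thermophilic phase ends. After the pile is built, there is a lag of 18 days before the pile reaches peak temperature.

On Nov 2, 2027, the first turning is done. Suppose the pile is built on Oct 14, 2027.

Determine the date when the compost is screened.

The first turning is done: Nov 2, 2027.
Curing is complete: Nov 2, 2027 + 5 days = Nov 7, 2027.
The pile is built: Oct 14, 2027.
The pile reaches peak temperature: Oct 14, 2027 + 18 days = Nov 1, 2027.
The thermophilic phase ends: Nov 1, 2027 + 3 days = Nov 4, 2027.
Both prerequisites met — curing is complete (Nov 7, 2027), the thermophilic phase ends (Nov 4, 2027); the later is Nov 7, 2027.
The compost is screened: Nov 7, 2027 + 18 days = Nov 25, 2027.

Nov 25, 2027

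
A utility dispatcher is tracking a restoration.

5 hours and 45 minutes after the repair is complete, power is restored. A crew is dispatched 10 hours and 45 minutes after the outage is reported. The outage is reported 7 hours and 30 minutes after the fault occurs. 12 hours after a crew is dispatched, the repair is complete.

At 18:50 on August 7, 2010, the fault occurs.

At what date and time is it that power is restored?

The fault occurs: 18:50 Aug 7, 2010.
The outage is reported: 18:50 Aug 7, 2010 + 7h30m = 02:20 Aug 8, 2010.
A crew is dispatched: 02:20 Aug 8, 2010 + 10h45m = 13:05 Aug 8, 2010.
The repair is complete: 13:05 Aug 8, 2010 + 12h = 01:05 Aug 9, 2010.
Power is restored: 01:05 Aug 9, 2010 + 5h45m = 06:50 Aug 9, 2010.

06:50 on August 9, 2010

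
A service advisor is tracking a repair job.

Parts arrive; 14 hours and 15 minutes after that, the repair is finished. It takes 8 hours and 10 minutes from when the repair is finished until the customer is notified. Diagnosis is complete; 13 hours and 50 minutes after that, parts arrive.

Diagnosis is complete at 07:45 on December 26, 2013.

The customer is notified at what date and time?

Diagnosis is complete: 07:45 Dec 26, 2013.
Parts arrive: 07:45 Dec 26, 2013 + 13h50m = 21:35 Dec 26, 2013.
The repair is finished: 21:35 Dec 26, 2013 + 14h15m = 11:50 Dec 27, 2013.
The customer is notified: 11:50 Dec 27, 2013 + 8h10m = 20:00 Dec 27, 2013.

20:00 on December 27, 2013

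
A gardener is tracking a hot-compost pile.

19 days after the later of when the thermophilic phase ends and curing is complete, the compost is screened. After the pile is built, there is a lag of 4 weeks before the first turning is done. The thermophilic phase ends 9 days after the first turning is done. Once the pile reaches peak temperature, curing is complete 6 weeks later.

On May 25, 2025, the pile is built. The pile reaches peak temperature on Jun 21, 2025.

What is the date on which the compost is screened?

Aug 21, 2025

The pile is built: May 25, 2025.
The first turning is done: May 25, 2025 + 4 weeks = Jun 22, 2025.
The thermophilic phase ends: Jun 22, 2025 + 9 days = Jul 1, 2025.
The pile reaches peak temperature: Jun 21, 2025.
Curing is complete: Jun 21, 2025 + 6 weeks = Aug 2, 2025.
Both prerequisites met — the thermophilic phase ends (Jul 1, 2025), curing is complete (Aug 2, 2025); the later is Aug 2, 2025.
The compost is screened: Aug 2, 2025 + 19 days = Aug 21, 2025.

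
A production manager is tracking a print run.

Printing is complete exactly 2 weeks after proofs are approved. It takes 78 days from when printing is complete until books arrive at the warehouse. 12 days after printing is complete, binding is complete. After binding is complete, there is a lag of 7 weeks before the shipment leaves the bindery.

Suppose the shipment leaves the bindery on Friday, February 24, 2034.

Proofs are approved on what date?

Sunday, December 11, 2033

The shipment leaves the bindery: Feb 24, 2034.
Binding is complete: Feb 24, 2034 − 7 weeks = Jan 6, 2034.
Printing is complete: Jan 6, 2034 − 12 days = Dec 25, 2033.
Proofs are approved: Dec 25, 2033 − 2 weeks = Dec 11, 2033.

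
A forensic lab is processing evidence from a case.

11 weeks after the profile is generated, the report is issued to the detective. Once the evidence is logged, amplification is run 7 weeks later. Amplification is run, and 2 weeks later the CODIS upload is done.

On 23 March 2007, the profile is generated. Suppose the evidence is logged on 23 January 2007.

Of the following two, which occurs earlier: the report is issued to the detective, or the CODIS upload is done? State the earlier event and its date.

The CODIS upload is done — 27 March 2007

The profile is generated: Mar 23, 2007.
The report is issued to the detective: Mar 23, 2007 + 11 weeks = Jun 8, 2007.
The evidence is logged: Jan 23, 2007.
Amplification is run: Jan 23, 2007 + 7 weeks = Mar 13, 2007.
The CODIS upload is done: Mar 13, 2007 + 2 weeks = Mar 27, 2007.
Comparing: the report is issued to the detective on Jun 8, 2007 vs the CODIS upload is done on Mar 27, 2007. Earlier: the CODIS upload is done.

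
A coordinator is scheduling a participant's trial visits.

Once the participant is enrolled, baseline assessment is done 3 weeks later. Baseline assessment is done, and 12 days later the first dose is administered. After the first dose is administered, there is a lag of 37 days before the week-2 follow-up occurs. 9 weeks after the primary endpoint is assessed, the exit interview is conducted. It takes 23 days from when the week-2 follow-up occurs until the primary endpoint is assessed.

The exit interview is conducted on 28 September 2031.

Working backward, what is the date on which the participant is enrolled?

The exit interview is conducted: Sep 28, 2031.
The primary endpoint is assessed: Sep 28, 2031 − 9 weeks = Jul 27, 2031.
The week-2 follow-up occurs: Jul 27, 2031 − 23 days = Jul 4, 2031.
The first dose is administered: Jul 4, 2031 − 37 days = May 28, 2031.
Baseline assessment is done: May 28, 2031 − 12 days = May 16, 2031.
The participant is enrolled: May 16, 2031 − 3 weeks = Apr 25, 2031.

25 April 2031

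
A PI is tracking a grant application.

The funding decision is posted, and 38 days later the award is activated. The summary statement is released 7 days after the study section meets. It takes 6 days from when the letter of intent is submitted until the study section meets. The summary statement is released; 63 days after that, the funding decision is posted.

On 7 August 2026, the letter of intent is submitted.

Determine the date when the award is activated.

The letter of intent is submitted: Aug 7, 2026.
The study section meets: Aug 7, 2026 + 6 days = Aug 13, 2026.
The summary statement is released: Aug 13, 2026 + 7 days = Aug 20, 2026.
The funding decision is posted: Aug 20, 2026 + 63 days = Oct 22, 2026.
The award is activated: Oct 22, 2026 + 38 days = Nov 29, 2026.

29 November 2026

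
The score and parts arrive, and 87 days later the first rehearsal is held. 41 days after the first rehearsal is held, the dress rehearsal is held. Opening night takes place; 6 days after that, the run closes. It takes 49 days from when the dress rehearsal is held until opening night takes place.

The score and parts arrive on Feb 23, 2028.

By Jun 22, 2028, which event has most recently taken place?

The score and parts arrive: Feb 23, 2028.
The first rehearsal is held: Feb 23, 2028 + 87 days = May 20, 2028.
The dress rehearsal is held: May 20, 2028 + 41 days = Jun 30, 2028.
Opening night takes place: Jun 30, 2028 + 49 days = Aug 18, 2028.
The run closes: Aug 18, 2028 + 6 days = Aug 24, 2028.
Jun 22, 2028 falls between when the first rehearsal is held (May 20, 2028) and when the dress rehearsal is held (Jun 30, 2028).

The first rehearsal is held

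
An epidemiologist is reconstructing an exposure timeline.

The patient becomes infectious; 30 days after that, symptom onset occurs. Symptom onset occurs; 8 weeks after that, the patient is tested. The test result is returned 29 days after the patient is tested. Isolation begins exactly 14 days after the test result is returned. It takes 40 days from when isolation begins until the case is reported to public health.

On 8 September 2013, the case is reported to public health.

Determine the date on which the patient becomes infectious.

The case is reported to public health: Sep 8, 2013.
Isolation begins: Sep 8, 2013 − 40 days = Jul 30, 2013.
The test result is returned: Jul 30, 2013 − 14 days = Jul 16, 2013.
The patient is tested: Jul 16, 2013 − 29 days = Jun 17, 2013.
Symptom onset occurs: Jun 17, 2013 − 8 weeks = Apr 22, 2013.
The patient becomes infectious: Apr 22, 2013 − 30 days = Mar 23, 2013.

23 March 2013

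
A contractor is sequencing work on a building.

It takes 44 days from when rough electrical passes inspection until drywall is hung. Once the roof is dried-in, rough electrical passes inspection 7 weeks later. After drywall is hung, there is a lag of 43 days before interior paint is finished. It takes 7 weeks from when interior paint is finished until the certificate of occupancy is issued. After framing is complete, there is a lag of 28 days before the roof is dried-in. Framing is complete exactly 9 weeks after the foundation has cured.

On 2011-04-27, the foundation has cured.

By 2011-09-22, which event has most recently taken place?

Rough electrical passes inspection

The foundation has cured: Apr 27, 2011.
Framing is complete: Apr 27, 2011 + 9 weeks = Jun 29, 2011.
The roof is dried-in: Jun 29, 2011 + 28 days = Jul 27, 2011.
Rough electrical passes inspection: Jul 27, 2011 + 7 weeks = Sep 14, 2011.
Drywall is hung: Sep 14, 2011 + 44 days = Oct 28, 2011.
Interior paint is finished: Oct 28, 2011 + 43 days = Dec 10, 2011.
The certificate of occupancy is issued: Dec 10, 2011 + 7 weeks = Jan 28, 2012.
Sep 22, 2011 falls between when rough electrical passes inspection (Sep 14, 2011) and when drywall is hung (Oct 28, 2011).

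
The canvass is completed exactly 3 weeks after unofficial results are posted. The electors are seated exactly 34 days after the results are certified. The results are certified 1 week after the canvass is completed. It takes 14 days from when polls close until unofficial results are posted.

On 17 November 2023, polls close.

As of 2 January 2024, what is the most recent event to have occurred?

The results are certified

Polls close: Nov 17, 2023.
Unofficial results are posted: Nov 17, 2023 + 14 days = Dec 1, 2023.
The canvass is completed: Dec 1, 2023 + 3 weeks = Dec 22, 2023.
The results are certified: Dec 22, 2023 + 1 week = Dec 29, 2023.
The electors are seated: Dec 29, 2023 + 34 days = Feb 1, 2024.
Jan 2, 2024 falls between when the results are certified (Dec 29, 2023) and when the electors are seated (Feb 1, 2024).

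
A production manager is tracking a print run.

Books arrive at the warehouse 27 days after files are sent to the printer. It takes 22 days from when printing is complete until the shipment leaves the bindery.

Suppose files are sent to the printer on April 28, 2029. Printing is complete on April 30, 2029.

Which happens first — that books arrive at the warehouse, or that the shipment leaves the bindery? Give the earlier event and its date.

The shipment leaves the bindery — May 22, 2029

Files are sent to the printer: Apr 28, 2029.
Books arrive at the warehouse: Apr 28, 2029 + 27 days = May 25, 2029.
Printing is complete: Apr 30, 2029.
The shipment leaves the bindery: Apr 30, 2029 + 22 days = May 22, 2029.
Comparing: books arrive at the warehouse on May 25, 2029 vs the shipment leaves the bindery on May 22, 2029. Earlier: the shipment leaves the bindery.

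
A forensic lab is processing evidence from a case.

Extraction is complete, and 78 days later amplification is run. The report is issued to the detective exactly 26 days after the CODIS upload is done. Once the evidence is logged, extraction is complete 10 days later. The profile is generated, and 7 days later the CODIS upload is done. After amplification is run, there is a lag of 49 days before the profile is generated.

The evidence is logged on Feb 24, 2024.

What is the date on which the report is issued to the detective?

Aug 12, 2024

The evidence is logged: Feb 24, 2024.
Extraction is complete: Feb 24, 2024 + 10 days = Mar 5, 2024.
Amplification is run: Mar 5, 2024 + 78 days = May 22, 2024.
The profile is generated: May 22, 2024 + 49 days = Jul 10, 2024.
The CODIS upload is done: Jul 10, 2024 + 7 days = Jul 17, 2024.
The report is issued to the detective: Jul 17, 2024 + 26 days = Aug 12, 2024.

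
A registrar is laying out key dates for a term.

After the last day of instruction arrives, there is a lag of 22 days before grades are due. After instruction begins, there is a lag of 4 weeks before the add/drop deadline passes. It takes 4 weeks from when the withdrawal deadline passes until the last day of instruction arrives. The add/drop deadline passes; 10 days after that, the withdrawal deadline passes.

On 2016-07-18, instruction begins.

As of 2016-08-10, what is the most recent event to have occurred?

Instruction begins: Jul 18, 2016.
The add/drop deadline passes: Jul 18, 2016 + 4 weeks = Aug 15, 2016.
The withdrawal deadline passes: Aug 15, 2016 + 10 days = Aug 25, 2016.
The last day of instruction arrives: Aug 25, 2016 + 4 weeks = Sep 22, 2016.
Grades are due: Sep 22, 2016 + 22 days = Oct 14, 2016.
Aug 10, 2016 falls between when instruction begins (Jul 18, 2016) and when the add/drop deadline passes (Aug 15, 2016).

Instruction begins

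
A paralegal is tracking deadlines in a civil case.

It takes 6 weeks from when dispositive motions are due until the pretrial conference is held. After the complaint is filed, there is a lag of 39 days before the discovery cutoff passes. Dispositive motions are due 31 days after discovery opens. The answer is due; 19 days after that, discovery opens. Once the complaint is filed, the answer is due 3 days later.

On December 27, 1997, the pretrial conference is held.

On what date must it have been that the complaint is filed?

September 23, 1997

The pretrial conference is held: Dec 27, 1997.
Dispositive motions are due: Dec 27, 1997 − 6 weeks = Nov 15, 1997.
Discovery opens: Nov 15, 1997 − 31 days = Oct 15, 1997.
The answer is due: Oct 15, 1997 − 19 days = Sep 26, 1997.
The complaint is filed: Sep 26, 1997 − 3 days = Sep 23, 1997.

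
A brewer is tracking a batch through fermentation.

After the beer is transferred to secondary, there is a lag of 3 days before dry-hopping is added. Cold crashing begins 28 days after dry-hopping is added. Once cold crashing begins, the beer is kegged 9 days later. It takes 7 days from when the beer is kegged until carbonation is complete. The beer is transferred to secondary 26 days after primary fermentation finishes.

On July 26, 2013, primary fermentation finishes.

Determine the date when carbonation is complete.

October 7, 2013

Primary fermentation finishes: Jul 26, 2013.
The beer is transferred to secondary: Jul 26, 2013 + 26 days = Aug 21, 2013.
Dry-hopping is added: Aug 21, 2013 + 3 days = Aug 24, 2013.
Cold crashing begins: Aug 24, 2013 + 28 days = Sep 21, 2013.
The beer is kegged: Sep 21, 2013 + 9 days = Sep 30, 2013.
Carbonation is complete: Sep 30, 2013 + 7 days = Oct 7, 2013.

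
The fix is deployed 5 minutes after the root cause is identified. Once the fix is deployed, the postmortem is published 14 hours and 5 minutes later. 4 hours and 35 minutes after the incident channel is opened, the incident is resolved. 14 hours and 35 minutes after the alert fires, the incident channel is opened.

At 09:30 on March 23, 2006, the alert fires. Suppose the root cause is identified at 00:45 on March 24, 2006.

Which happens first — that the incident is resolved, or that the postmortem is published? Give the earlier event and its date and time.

The incident is resolved — 04:40 on March 24, 2006

The alert fires: 09:30 Mar 23, 2006.
The incident channel is opened: 09:30 Mar 23, 2006 + 14h35m = 00:05 Mar 24, 2006.
The incident is resolved: 00:05 Mar 24, 2006 + 4h35m = 04:40 Mar 24, 2006.
The root cause is identified: 00:45 Mar 24, 2006.
The fix is deployed: 00:45 Mar 24, 2006 + 5m = 00:50 Mar 24, 2006.
The postmortem is published: 00:50 Mar 24, 2006 + 14h05m = 14:55 Mar 24, 2006.
Comparing: the incident is resolved at 04:40 Mar 24, 2006 vs the postmortem is published at 14:55 Mar 24, 2006. Earlier: the incident is resolved.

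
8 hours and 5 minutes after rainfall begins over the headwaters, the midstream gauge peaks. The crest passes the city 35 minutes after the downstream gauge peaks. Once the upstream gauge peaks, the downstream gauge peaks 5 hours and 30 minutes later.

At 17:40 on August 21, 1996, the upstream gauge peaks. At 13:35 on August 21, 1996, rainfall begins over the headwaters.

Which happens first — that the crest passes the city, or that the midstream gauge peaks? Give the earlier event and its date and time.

The upstream gauge peaks: 17:40 Aug 21, 1996.
The downstream gauge peaks: 17:40 Aug 21, 1996 + 5h30m = 23:10 Aug 21, 1996.
The crest passes the city: 23:10 Aug 21, 1996 + 35m = 23:45 Aug 21, 1996.
Rainfall begins over the headwaters: 13:35 Aug 21, 1996.
The midstream gauge peaks: 13:35 Aug 21, 1996 + 8h05m = 21:40 Aug 21, 1996.
Comparing: the crest passes the city at 23:45 Aug 21, 1996 vs the midstream gauge peaks at 21:40 Aug 21, 1996. Earlier: the midstream gauge peaks.

The midstream gauge peaks — 21:40 on August 21, 1996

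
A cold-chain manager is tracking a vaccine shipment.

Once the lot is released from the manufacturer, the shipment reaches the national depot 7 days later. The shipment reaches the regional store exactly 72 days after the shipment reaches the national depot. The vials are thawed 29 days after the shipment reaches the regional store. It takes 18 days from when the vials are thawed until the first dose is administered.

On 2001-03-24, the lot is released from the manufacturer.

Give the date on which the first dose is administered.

The lot is released from the manufacturer: Mar 24, 2001.
The shipment reaches the national depot: Mar 24, 2001 + 7 days = Mar 31, 2001.
The shipment reaches the regional store: Mar 31, 2001 + 72 days = Jun 11, 2001.
The vials are thawed: Jun 11, 2001 + 29 days = Jul 10, 2001.
The first dose is administered: Jul 10, 2001 + 18 days = Jul 28, 2001.

2001-07-28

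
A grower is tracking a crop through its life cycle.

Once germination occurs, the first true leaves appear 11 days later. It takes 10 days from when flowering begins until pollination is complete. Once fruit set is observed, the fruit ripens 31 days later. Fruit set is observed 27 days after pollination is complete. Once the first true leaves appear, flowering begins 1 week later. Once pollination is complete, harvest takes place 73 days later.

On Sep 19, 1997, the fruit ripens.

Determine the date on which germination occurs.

Jun 25, 1997

The fruit ripens: Sep 19, 1997.
Fruit set is observed: Sep 19, 1997 − 31 days = Aug 19, 1997.
Pollination is complete: Aug 19, 1997 − 27 days = Jul 23, 1997.
Flowering begins: Jul 23, 1997 − 10 days = Jul 13, 1997.
The first true leaves appear: Jul 13, 1997 − 1 week = Jul 6, 1997.
Germination occurs: Jul 6, 1997 − 11 days = Jun 25, 1997.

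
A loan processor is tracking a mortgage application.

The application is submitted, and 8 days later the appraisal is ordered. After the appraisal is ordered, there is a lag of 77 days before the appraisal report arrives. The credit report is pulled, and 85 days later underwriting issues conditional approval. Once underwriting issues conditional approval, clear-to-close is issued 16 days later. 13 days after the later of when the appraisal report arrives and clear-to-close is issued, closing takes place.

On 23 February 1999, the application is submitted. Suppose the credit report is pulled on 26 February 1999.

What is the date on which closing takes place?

20 June 1999

The application is submitted: Feb 23, 1999.
The appraisal is ordered: Feb 23, 1999 + 8 days = Mar 3, 1999.
The appraisal report arrives: Mar 3, 1999 + 77 days = May 19, 1999.
The credit report is pulled: Feb 26, 1999.
Underwriting issues conditional approval: Feb 26, 1999 + 85 days = May 22, 1999.
Clear-to-close is issued: May 22, 1999 + 16 days = Jun 7, 1999.
Both prerequisites met — the appraisal report arrives (May 19, 1999), clear-to-close is issued (Jun 7, 1999); the later is Jun 7, 1999.
Closing takes place: Jun 7, 1999 + 13 days = Jun 20, 1999.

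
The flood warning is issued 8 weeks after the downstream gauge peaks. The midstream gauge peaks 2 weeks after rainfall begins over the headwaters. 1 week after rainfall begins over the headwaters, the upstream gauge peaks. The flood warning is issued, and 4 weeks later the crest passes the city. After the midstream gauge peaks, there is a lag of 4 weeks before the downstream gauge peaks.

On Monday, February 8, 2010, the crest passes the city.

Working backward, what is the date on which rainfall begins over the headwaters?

The crest passes the city: Feb 8, 2010.
The flood warning is issued: Feb 8, 2010 − 4 weeks = Jan 11, 2010.
The downstream gauge peaks: Jan 11, 2010 − 8 weeks = Nov 16, 2009.
The midstream gauge peaks: Nov 16, 2009 − 4 weeks = Oct 19, 2009.
Rainfall begins over the headwaters: Oct 19, 2009 − 2 weeks = Oct 5, 2009.

Monday, October 5, 2009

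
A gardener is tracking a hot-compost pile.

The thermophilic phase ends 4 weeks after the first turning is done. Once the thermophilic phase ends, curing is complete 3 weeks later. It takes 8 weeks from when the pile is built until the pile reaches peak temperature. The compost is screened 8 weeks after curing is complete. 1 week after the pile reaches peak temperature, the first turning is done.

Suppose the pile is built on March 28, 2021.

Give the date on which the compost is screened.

The pile is built: Mar 28, 2021.
The pile reaches peak temperature: Mar 28, 2021 + 8 weeks = May 23, 2021.
The first turning is done: May 23, 2021 + 1 week = May 30, 2021.
The thermophilic phase ends: May 30, 2021 + 4 weeks = Jun 27, 2021.
Curing is complete: Jun 27, 2021 + 3 weeks = Jul 18, 2021.
The compost is screened: Jul 18, 2021 + 8 weeks = Sep 12, 2021.

September 12, 2021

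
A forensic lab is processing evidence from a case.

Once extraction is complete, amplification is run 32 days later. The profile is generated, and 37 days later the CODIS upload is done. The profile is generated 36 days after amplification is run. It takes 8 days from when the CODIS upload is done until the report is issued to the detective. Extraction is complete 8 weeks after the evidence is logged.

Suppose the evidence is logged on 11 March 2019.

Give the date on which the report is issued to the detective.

The evidence is logged: Mar 11, 2019.
Extraction is complete: Mar 11, 2019 + 8 weeks = May 6, 2019.
Amplification is run: May 6, 2019 + 32 days = Jun 7, 2019.
The profile is generated: Jun 7, 2019 + 36 days = Jul 13, 2019.
The CODIS upload is done: Jul 13, 2019 + 37 days = Aug 19, 2019.
The report is issued to the detective: Aug 19, 2019 + 8 days = Aug 27, 2019.

27 August 2019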